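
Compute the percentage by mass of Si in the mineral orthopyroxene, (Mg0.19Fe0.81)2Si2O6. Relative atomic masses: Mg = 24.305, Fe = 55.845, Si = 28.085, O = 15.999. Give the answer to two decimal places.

22.30 mass %

Molar mass of (Mg0.19Fe0.81)2Si2O6: 0.38×24.305 + 1.62×55.845 + 2×28.085 + 6×15.999 = 251.869 g/mol.
Mass of Si per formula unit: 2 × 28.085 = 56.170 g.
Weight fraction Si = 56.170 / 251.869 = 0.2230.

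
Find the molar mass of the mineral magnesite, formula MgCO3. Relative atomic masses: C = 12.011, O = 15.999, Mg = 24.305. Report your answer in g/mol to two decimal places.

84.31 g/mol

The formula mass is the sum 1·24.305 + 1·12.011 + 3·15.999.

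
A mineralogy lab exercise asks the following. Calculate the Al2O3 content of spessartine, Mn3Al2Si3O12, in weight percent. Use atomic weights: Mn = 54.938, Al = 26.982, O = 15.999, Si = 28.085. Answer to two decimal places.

Formula mass = 495.021 g/mol.
2 Al → 1.0000 mol Al2O3 per formula unit; M(Al2O3) = 101.961, so Al2O3 mass = 101.961 g.
101.961/495.021 × 100 = 20.60 wt%.

20.60 wt%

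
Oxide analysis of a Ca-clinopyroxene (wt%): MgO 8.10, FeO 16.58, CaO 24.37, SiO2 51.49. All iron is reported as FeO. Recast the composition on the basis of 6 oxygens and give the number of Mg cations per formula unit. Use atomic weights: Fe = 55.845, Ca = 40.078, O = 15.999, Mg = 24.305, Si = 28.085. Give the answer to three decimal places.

8.10 wt% MgO ÷ 40.304 g/mol = 0.20097 mol, giving 0.20097 Mg and 0.20097 O.
16.58 wt% FeO ÷ 71.844 g/mol = 0.23078 mol, giving 0.23078 Fe and 0.23078 O.
24.37 wt% CaO ÷ 56.077 g/mol = 0.43458 mol, giving 0.43458 Ca and 0.43458 O.
51.49 wt% SiO2 ÷ 60.083 g/mol = 0.85698 mol, giving 0.85698 Si and 1.71396 O.
Oxygen sums to 2.58029; scaling by 6/2.58029 = 2.32532 puts the formula on 6 O.
Mg: 0.20097 × 2.32532 = 0.467 atoms per formula unit.

0.467 Mg apfu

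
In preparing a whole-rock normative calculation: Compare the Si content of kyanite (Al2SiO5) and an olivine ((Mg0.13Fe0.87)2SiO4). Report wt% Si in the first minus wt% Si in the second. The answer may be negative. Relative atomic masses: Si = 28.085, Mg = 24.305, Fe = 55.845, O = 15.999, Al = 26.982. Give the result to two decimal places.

M(Al2SiO5) = 162.044 g/mol, so wt% Si = 28.085/162.044 × 100 = 17.33%.
M((Mg0.13Fe0.87)2SiO4) = 195.571 g/mol, so wt% Si = 28.085/195.571 × 100 = 14.36%.
17.33 − 14.36 = 2.97 pp.

2.97 percentage points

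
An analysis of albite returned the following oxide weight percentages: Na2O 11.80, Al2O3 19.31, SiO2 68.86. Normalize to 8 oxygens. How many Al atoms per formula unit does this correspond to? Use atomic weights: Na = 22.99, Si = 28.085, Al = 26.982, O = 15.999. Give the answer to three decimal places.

Na2O: 11.80/61.979 = 0.19039 mol → 0.38078 mol Na, 0.19039 mol O.
Al2O3: 19.31/101.961 = 0.18939 mol → 0.37878 mol Al, 0.56817 mol O.
SiO2: 68.86/60.083 = 1.14608 mol → 1.14608 mol Si, 2.29216 mol O.
Total oxygen = 3.05072 mol. Normalization factor = 8/3.05072 = 2.62233.
Al per 8 O = 0.37878 × 2.62233 = 0.993.

0.993 Al apfu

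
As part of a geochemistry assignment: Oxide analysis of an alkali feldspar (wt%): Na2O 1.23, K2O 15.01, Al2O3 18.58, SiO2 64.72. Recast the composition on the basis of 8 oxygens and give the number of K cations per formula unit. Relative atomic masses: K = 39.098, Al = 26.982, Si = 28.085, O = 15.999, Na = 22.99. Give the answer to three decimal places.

Na2O (M=61.979): mol = 0.01985; Na = 0.03970, O = 0.01985.
K2O (M=94.195): mol = 0.15935; K = 0.31870, O = 0.15935.
Al2O3 (M=101.961): mol = 0.18223; Al = 0.36446, O = 0.54669.
SiO2 (M=60.083): mol = 1.07718; Si = 1.07718, O = 2.15436.
ΣO = 2.88025; factor = 8/ΣO = 2.77754.
K apfu = 0.31870 × 2.77754 = 0.885.

0.885 K apfu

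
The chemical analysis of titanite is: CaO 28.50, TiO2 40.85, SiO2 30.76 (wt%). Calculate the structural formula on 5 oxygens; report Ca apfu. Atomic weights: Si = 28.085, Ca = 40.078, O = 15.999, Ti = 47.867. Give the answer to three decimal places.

0.995 Ca apfu

CaO: 28.50/56.077 = 0.50823 mol → 0.50823 mol Ca, 0.50823 mol O.
TiO2: 40.85/79.865 = 0.51149 mol → 0.51149 mol Ti, 1.02298 mol O.
SiO2: 30.76/60.083 = 0.51196 mol → 0.51196 mol Si, 1.02392 mol O.
Total oxygen = 2.55513 mol. Normalization factor = 5/2.55513 = 1.95685.
Ca per 5 O = 0.50823 × 1.95685 = 0.995.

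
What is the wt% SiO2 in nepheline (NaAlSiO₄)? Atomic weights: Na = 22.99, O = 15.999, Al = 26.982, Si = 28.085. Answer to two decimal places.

M(NaAlSiO₄) = 142.053 g/mol; M(SiO2) = 60.083 g/mol.
Moles SiO2 per formula unit = 1 Si ÷ 1 = 1.0000.
SiO2 fraction = (1.0000 × 60.083) / 142.053 = 60.083/142.053 = 0.4230.

42.30 wt%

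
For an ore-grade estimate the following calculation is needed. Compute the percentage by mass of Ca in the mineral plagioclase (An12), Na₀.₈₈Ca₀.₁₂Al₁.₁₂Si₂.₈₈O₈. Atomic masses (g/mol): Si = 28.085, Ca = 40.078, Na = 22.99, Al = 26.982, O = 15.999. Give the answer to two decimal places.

Molar mass of Na₀.₈₈Ca₀.₁₂Al₁.₁₂Si₂.₈₈O₈: 0.88*22.99 + 0.12*40.078 + 1.12*26.982 + 2.88*28.085 + 8*15.999 = 264.137 g/mol.
Mass of Ca per formula unit: 0.12 × 40.078 = 4.809 g.
Weight fraction Ca = 4.809 / 264.137 = 0.0182.

1.82 weight percent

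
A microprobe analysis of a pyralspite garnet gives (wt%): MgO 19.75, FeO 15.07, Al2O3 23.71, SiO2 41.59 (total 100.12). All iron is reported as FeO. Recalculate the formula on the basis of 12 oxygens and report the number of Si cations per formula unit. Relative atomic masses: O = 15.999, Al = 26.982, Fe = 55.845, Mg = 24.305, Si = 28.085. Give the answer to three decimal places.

2.986 Si apfu

MgO (M=40.304): mol = 0.49003; Mg = 0.49003, O = 0.49003.
FeO (M=71.844): mol = 0.20976; Fe = 0.20976, O = 0.20976.
Al2O3 (M=101.961): mol = 0.23254; Al = 0.46508, O = 0.69762.
SiO2 (M=60.083): mol = 0.69221; Si = 0.69221, O = 1.38442.
ΣO = 2.78183; factor = 12/ΣO = 4.31371.
Si apfu = 0.69221 × 4.31371 = 2.986.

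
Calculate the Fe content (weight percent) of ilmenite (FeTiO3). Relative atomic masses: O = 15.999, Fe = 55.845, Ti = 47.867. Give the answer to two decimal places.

36.81 weight percent

Molar mass of FeTiO3: 1×55.845 + 1×47.867 + 3×15.999 = 151.709 g/mol.
Mass of Fe per formula unit: 1 × 55.845 = 55.845 g.
Weight fraction Fe = 55.845 / 151.709 = 0.3681.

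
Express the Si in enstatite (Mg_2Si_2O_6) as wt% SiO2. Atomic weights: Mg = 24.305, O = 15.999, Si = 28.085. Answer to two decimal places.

Molar mass of Mg_2Si_2O_6 = 2*24.305 + 2*28.085 + 6*15.999 = 200.774 g/mol.
Each formula unit contains 2 Si, equivalent to 2/1 = 2.0000 mol SiO2.
M(SiO2) = 1×28.085 + 2×15.999 = 60.083 g/mol.
Mass of SiO2 per formula unit = 2.0000 × 60.083 = 120.166 g.
SiO2 wt% = 120.166 / 200.774 × 100 = 59.85%.

59.85 wt%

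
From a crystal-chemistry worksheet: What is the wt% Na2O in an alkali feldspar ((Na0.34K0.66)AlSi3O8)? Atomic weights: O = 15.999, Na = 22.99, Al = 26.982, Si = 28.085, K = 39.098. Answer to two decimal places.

M((Na0.34K0.66)AlSi3O8) = 272.850 g/mol; M(Na2O) = 61.979 g/mol.
Moles Na2O per formula unit = 0.34 Na ÷ 2 = 0.1700.
Na2O fraction = (0.1700 × 61.979) / 272.850 = 10.536/272.850 = 0.0386.

3.86 wt%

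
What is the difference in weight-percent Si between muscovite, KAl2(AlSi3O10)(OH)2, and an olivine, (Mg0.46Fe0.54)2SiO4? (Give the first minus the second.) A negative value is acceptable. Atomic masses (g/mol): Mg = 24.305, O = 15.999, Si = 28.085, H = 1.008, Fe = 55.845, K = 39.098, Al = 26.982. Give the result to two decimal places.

First mineral: 84.255 g Si in 398.303 g formula = 21.15 wt% Si.
Second mineral: 28.085 g Si in 174.754 g formula = 16.07 wt% Si.
21.15% − 16.07% gives a difference of 5.08 percentage points.

5.08 percentage points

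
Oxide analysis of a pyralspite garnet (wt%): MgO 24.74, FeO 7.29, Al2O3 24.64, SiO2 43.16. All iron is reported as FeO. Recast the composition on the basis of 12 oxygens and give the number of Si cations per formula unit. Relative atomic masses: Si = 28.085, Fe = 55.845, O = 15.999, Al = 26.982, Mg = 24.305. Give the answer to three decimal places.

2.996 Si apfu

MgO: 24.74/40.304 = 0.61383 mol → 0.61383 mol Mg, 0.61383 mol O.
FeO: 7.29/71.844 = 0.10147 mol → 0.10147 mol Fe, 0.10147 mol O.
Al2O3: 24.64/101.961 = 0.24166 mol → 0.48332 mol Al, 0.72498 mol O.
SiO2: 43.16/60.083 = 0.71834 mol → 0.71834 mol Si, 1.43668 mol O.
Total oxygen = 2.87696 mol. Normalization factor = 12/2.87696 = 4.17107.
Si per 12 O = 0.71834 × 4.17107 = 2.996.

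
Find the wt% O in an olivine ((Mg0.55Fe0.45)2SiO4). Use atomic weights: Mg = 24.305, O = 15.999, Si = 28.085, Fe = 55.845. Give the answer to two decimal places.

37.85 mass %

Formula mass = 1.10*24.305 + 0.90*55.845 + 1*28.085 + 4*15.999 = 169.077 g/mol, of which 63.996 g is O.
So O makes up 63.996/169.077 = 0.3785 of the mass, i.e. 37.85%.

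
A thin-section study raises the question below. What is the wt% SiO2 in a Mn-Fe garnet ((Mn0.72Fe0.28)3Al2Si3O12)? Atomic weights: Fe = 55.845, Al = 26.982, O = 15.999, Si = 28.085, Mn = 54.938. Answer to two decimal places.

M((Mn0.72Fe0.28)3Al2Si3O12) = 495.783 g/mol; M(SiO2) = 60.083 g/mol.
Moles SiO2 per formula unit = 3 Si ÷ 1 = 3.0000.
SiO2 fraction = (3.0000 × 60.083) / 495.783 = 180.249/495.783 = 0.3636.

36.36 wt%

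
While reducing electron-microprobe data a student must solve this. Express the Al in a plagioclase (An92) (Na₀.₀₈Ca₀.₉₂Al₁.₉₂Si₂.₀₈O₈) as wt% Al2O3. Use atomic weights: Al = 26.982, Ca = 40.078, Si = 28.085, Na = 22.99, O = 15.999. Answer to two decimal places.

M(Na₀.₀₈Ca₀.₉₂Al₁.₉₂Si₂.₀₈O₈) = 276.925 g/mol; M(Al2O3) = 101.961 g/mol.
Moles Al2O3 per formula unit = 1.92 Al ÷ 2 = 0.9600.
Al2O3 fraction = (0.9600 × 101.961) / 276.925 = 97.883/276.925 = 0.3535.

35.35 wt%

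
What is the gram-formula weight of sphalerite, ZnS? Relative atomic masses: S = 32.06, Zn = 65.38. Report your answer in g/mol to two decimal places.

The formula mass is the sum 1·65.38 + 1·32.06.

97.44 g/mol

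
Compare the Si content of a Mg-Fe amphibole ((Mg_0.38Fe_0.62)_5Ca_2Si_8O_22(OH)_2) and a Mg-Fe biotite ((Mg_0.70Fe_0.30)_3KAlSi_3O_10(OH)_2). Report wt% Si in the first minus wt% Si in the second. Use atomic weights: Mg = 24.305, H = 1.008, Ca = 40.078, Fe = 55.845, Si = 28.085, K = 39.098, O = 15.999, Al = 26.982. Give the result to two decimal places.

M((Mg_0.38Fe_0.62)_5Ca_2Si_8O_22(OH)_2) = 910.127 g/mol, so wt% Si = 224.680/910.127 × 100 = 24.69%.
M((Mg_0.70Fe_0.30)_3KAlSi_3O_10(OH)_2) = 445.640 g/mol, so wt% Si = 84.255/445.640 × 100 = 18.91%.
24.69 − 18.91 = 5.78 pp.

5.78 percentage points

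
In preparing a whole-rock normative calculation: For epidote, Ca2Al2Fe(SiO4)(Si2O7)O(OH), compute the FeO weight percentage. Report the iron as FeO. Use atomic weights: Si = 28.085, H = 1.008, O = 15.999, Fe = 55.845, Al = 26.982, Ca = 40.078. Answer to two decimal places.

14.87 wt%

Molar mass of Ca2Al2Fe(SiO4)(Si2O7)O(OH) = 2×40.078 + 2×26.982 + 1×55.845 + 3×28.085 + 13×15.999 + 1×1.008 = 483.215 g/mol.
Each formula unit contains 1 Fe, equivalent to 1/1 = 1.0000 mol FeO.
M(FeO) = 1×55.845 + 1×15.999 = 71.844 g/mol.
Mass of FeO per formula unit = 1.0000 × 71.844 = 71.844 g.
FeO wt% = 71.844 / 483.215 × 100 = 14.87%.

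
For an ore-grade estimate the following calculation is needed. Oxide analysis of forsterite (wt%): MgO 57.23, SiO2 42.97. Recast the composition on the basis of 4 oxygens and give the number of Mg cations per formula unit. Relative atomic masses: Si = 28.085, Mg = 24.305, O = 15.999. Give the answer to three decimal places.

1.993 Mg apfu

MgO (M=40.304): mol = 1.41996; Mg = 1.41996, O = 1.41996.
SiO2 (M=60.083): mol = 0.71518; Si = 0.71518, O = 1.43036.
ΣO = 2.85032; factor = 4/ΣO = 1.40335.
Mg apfu = 1.41996 × 1.40335 = 1.993.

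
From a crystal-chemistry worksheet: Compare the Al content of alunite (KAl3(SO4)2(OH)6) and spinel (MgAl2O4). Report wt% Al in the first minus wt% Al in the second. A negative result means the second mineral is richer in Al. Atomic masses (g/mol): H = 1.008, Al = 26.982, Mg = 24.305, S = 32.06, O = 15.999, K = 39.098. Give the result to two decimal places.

M(KAl3(SO4)2(OH)6) = 414.198 g/mol, so wt% Al = 80.946/414.198 × 100 = 19.54%.
M(MgAl2O4) = 142.265 g/mol, so wt% Al = 53.964/142.265 × 100 = 37.93%.
19.54 − 37.93 = -18.39 pp.

-18.39 percentage points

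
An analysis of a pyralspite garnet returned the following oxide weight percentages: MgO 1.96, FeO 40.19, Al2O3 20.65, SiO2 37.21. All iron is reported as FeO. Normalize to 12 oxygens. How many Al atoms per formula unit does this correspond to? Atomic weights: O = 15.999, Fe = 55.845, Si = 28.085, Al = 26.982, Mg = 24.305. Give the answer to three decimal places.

MgO (M=40.304): mol = 0.04863; Mg = 0.04863, O = 0.04863.
FeO (M=71.844): mol = 0.55941; Fe = 0.55941, O = 0.55941.
Al2O3 (M=101.961): mol = 0.20253; Al = 0.40506, O = 0.60759.
SiO2 (M=60.083): mol = 0.61931; Si = 0.61931, O = 1.23862.
ΣO = 2.45425; factor = 12/ΣO = 4.88948.
Al apfu = 0.40506 × 4.88948 = 1.981.

1.981 Al apfu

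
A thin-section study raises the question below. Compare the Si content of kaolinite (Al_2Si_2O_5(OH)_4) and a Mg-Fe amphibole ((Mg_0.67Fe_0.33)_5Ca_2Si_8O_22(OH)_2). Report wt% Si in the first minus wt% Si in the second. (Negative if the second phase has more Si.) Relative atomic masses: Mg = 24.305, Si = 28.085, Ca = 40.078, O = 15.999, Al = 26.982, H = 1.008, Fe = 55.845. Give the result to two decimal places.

-4.23 percentage points

Si in Al_2Si_2O_5(OH)_4: molar mass 258.157 g/mol; 2×28.085 = 56.170 g → 21.76 wt%.
Si in (Mg_0.67Fe_0.33)_5Ca_2Si_8O_22(OH)_2: molar mass 864.394 g/mol; 8×28.085 = 224.680 g → 25.99 wt%.
Difference = 21.76 − 25.99 = -4.23 percentage points.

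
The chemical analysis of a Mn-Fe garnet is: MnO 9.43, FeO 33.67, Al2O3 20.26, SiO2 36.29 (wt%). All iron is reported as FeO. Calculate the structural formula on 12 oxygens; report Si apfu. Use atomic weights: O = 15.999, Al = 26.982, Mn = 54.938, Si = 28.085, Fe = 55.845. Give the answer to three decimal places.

3.013 Si apfu

MnO (M=70.937): mol = 0.13293; Mn = 0.13293, O = 0.13293.
FeO (M=71.844): mol = 0.46865; Fe = 0.46865, O = 0.46865.
Al2O3 (M=101.961): mol = 0.19870; Al = 0.39740, O = 0.59610.
SiO2 (M=60.083): mol = 0.60400; Si = 0.60400, O = 1.20800.
ΣO = 2.40568; factor = 12/ΣO = 4.98819.
Si apfu = 0.60400 × 4.98819 = 3.013.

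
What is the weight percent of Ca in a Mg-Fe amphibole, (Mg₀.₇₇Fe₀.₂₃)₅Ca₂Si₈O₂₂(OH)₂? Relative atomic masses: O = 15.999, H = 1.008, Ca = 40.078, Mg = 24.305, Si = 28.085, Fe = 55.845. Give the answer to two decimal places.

Molar mass of (Mg₀.₇₇Fe₀.₂₃)₅Ca₂Si₈O₂₂(OH)₂: 3.85·24.305 + 1.15·55.845 + 2·40.078 + 8·28.085 + 24·15.999 + 2·1.008 = 848.624 g/mol.
Mass of Ca per formula unit: 2 × 40.078 = 80.156 g.
Weight fraction Ca = 80.156 / 848.624 = 0.0945.

9.45 wt%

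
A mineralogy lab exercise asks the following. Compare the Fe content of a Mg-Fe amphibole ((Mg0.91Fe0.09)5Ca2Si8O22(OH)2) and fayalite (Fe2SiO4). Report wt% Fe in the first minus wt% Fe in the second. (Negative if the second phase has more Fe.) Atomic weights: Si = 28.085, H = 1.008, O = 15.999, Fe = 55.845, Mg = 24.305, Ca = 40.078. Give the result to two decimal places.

First mineral: 25.130 g Fe in 826.546 g formula = 3.04 wt% Fe.
Second mineral: 111.690 g Fe in 203.771 g formula = 54.81 wt% Fe.
3.04% − 54.81% gives a difference of -51.77 percentage points.

-51.77 percentage points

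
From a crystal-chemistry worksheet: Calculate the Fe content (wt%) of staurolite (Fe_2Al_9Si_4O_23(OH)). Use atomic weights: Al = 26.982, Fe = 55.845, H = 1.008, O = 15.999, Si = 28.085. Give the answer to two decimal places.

13.11 wt%

Formula mass = 2*55.845 + 9*26.982 + 4*28.085 + 24*15.999 + 1*1.008 = 851.852 g/mol, of which 111.690 g is Fe.
So Fe makes up 111.690/851.852 = 0.1311 of the mass, i.e. 13.11%.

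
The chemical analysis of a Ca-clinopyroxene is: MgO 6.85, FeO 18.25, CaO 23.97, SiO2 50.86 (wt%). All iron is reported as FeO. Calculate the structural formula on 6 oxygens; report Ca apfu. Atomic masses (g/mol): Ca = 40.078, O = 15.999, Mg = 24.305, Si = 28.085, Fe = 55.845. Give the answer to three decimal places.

MgO (M=40.304): mol = 0.16996; Mg = 0.16996, O = 0.16996.
FeO (M=71.844): mol = 0.25402; Fe = 0.25402, O = 0.25402.
CaO (M=56.077): mol = 0.42745; Ca = 0.42745, O = 0.42745.
SiO2 (M=60.083): mol = 0.84650; Si = 0.84650, O = 1.69300.
ΣO = 2.54443; factor = 6/ΣO = 2.35809.
Ca apfu = 0.42745 × 2.35809 = 1.008.

1.008 Ca apfu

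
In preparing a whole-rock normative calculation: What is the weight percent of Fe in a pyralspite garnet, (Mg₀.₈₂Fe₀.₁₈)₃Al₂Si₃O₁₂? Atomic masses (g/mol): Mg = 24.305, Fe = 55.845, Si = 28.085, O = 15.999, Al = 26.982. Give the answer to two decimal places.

M((Mg₀.₈₂Fe₀.₁₈)₃Al₂Si₃O₁₂) = 420.154 g/mol.
Fe contributes 0.54 × 55.845 = 30.156 g per mole.
30.156/420.154 = 0.0718 → 7.18%.

7.18 weight percent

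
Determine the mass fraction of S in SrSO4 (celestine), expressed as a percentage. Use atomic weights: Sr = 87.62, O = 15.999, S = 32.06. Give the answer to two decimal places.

M(SrSO4) = 183.676 g/mol.
S contributes 1 × 32.06 = 32.060 g per mole.
32.060/183.676 = 0.1745 → 17.45%.

17.45 wt%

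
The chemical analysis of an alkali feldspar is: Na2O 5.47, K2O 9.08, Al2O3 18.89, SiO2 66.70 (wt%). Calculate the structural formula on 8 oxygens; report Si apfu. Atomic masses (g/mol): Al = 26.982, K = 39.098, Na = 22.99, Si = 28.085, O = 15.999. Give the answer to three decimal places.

3.000 Si apfu

Na2O: 5.47/61.979 = 0.08826 mol → 0.17652 mol Na, 0.08826 mol O.
K2O: 9.08/94.195 = 0.09640 mol → 0.19280 mol K, 0.09640 mol O.
Al2O3: 18.89/101.961 = 0.18527 mol → 0.37054 mol Al, 0.55581 mol O.
SiO2: 66.70/60.083 = 1.11013 mol → 1.11013 mol Si, 2.22026 mol O.
Total oxygen = 2.96073 mol. Normalization factor = 8/2.96073 = 2.70204.
Si per 8 O = 1.11013 × 2.70204 = 3.000.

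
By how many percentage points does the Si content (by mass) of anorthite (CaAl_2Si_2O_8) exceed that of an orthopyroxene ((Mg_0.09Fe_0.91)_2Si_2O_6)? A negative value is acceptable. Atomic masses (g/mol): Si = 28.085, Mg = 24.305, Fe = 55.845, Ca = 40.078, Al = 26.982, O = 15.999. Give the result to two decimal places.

Si in CaAl_2Si_2O_8: molar mass 278.204 g/mol; 2×28.085 = 56.170 g → 20.19 wt%.
Si in (Mg_0.09Fe_0.91)_2Si_2O_6: molar mass 258.177 g/mol; 2×28.085 = 56.170 g → 21.76 wt%.
Difference = 20.19 − 21.76 = -1.57 percentage points.

-1.57 percentage points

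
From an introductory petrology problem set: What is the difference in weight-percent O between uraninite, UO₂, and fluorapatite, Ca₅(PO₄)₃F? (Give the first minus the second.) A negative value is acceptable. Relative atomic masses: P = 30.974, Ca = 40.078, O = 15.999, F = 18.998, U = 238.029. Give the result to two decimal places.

-26.22 percentage points

O in UO₂: molar mass 270.027 g/mol; 2×15.999 = 31.998 g → 11.85 wt%.
O in Ca₅(PO₄)₃F: molar mass 504.298 g/mol; 12×15.999 = 191.988 g → 38.07 wt%.
Difference = 11.85 − 38.07 = -26.22 percentage points.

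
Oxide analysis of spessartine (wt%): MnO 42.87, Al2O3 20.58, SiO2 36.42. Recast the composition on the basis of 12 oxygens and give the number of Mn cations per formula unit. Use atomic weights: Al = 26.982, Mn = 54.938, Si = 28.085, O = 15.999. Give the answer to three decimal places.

MnO: 42.87/70.937 = 0.60434 mol → 0.60434 mol Mn, 0.60434 mol O.
Al2O3: 20.58/101.961 = 0.20184 mol → 0.40368 mol Al, 0.60552 mol O.
SiO2: 36.42/60.083 = 0.60616 mol → 0.60616 mol Si, 1.21232 mol O.
Total oxygen = 2.42218 mol. Normalization factor = 12/2.42218 = 4.95421.
Mn per 12 O = 0.60434 × 4.95421 = 2.994.

2.994 Mn apfu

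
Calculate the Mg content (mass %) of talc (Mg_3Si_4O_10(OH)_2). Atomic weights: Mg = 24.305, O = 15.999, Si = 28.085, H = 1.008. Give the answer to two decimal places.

Formula mass = 3*24.305 + 4*28.085 + 12*15.999 + 2*1.008 = 379.259 g/mol, of which 72.915 g is Mg.
So Mg makes up 72.915/379.259 = 0.1923 of the mass, i.e. 19.23%.

19.23 mass %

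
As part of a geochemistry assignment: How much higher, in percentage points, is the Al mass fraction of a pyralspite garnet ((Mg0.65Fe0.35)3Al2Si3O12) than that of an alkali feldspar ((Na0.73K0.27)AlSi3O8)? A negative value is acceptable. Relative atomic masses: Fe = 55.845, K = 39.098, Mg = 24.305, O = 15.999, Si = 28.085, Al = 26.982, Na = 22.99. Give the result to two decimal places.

M((Mg0.65Fe0.35)3Al2Si3O12) = 436.239 g/mol, so wt% Al = 53.964/436.239 × 100 = 12.37%.
M((Na0.73K0.27)AlSi3O8) = 266.568 g/mol, so wt% Al = 26.982/266.568 × 100 = 10.12%.
12.37 − 10.12 = 2.25 pp.

2.25 percentage points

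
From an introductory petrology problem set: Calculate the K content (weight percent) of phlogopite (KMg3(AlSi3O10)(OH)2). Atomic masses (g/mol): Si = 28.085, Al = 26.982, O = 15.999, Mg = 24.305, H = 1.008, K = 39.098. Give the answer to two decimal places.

Formula mass = 1*39.098 + 3*24.305 + 1*26.982 + 3*28.085 + 12*15.999 + 2*1.008 = 417.254 g/mol, of which 39.098 g is K.
So K makes up 39.098/417.254 = 0.0937 of the mass, i.e. 9.37%.

9.37 weight percent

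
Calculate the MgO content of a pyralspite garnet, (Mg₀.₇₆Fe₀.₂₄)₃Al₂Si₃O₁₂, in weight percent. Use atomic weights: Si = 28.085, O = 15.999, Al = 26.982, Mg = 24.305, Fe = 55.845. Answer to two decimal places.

21.58 wt%

Formula mass = 425.831 g/mol.
2.28 Mg → 2.2800 mol MgO per formula unit; M(MgO) = 40.304, so MgO mass = 91.893 g.
91.893/425.831 × 100 = 21.58 wt%.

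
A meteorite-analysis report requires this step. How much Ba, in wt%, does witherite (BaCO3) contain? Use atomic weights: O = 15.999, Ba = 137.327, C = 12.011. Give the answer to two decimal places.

Formula mass = 1*137.327 + 1*12.011 + 3*15.999 = 197.335 g/mol, of which 137.327 g is Ba.
So Ba makes up 137.327/197.335 = 0.6959 of the mass, i.e. 69.59%.

69.59 wt%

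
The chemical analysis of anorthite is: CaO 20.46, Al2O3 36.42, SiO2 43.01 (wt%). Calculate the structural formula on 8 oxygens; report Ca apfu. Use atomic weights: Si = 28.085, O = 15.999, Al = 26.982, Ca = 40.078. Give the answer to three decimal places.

CaO (M=56.077): mol = 0.36486; Ca = 0.36486, O = 0.36486.
Al2O3 (M=101.961): mol = 0.35720; Al = 0.71440, O = 1.07160.
SiO2 (M=60.083): mol = 0.71584; Si = 0.71584, O = 1.43168.
ΣO = 2.86814; factor = 8/ΣO = 2.78926.
Ca apfu = 0.36486 × 2.78926 = 1.018.

1.018 Ca apfu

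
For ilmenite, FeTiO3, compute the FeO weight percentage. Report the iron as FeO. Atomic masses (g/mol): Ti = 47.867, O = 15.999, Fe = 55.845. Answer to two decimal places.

47.36 wt%

Formula mass = 151.709 g/mol.
1 Fe → 1.0000 mol FeO per formula unit; M(FeO) = 71.844, so FeO mass = 71.844 g.
71.844/151.709 × 100 = 47.36 wt%.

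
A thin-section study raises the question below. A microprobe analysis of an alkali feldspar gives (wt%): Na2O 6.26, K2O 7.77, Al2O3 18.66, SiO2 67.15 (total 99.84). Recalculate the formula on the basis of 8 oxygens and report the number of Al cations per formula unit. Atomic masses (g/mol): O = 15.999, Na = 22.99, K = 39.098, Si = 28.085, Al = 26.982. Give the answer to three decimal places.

0.987 Al apfu

Na2O (M=61.979): mol = 0.10100; Na = 0.20200, O = 0.10100.
K2O (M=94.195): mol = 0.08249; K = 0.16498, O = 0.08249.
Al2O3 (M=101.961): mol = 0.18301; Al = 0.36602, O = 0.54903.
SiO2 (M=60.083): mol = 1.11762; Si = 1.11762, O = 2.23524.
ΣO = 2.96776; factor = 8/ΣO = 2.69564.
Al apfu = 0.36602 × 2.69564 = 0.987.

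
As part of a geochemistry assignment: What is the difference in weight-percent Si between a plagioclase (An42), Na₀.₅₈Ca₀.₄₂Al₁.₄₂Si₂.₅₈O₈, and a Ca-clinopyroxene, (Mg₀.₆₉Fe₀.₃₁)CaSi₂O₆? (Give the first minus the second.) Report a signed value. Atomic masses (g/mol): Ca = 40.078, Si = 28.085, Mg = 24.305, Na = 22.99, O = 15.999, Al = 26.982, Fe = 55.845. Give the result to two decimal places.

First mineral: 72.459 g Si in 268.933 g formula = 26.94 wt% Si.
Second mineral: 56.170 g Si in 226.324 g formula = 24.82 wt% Si.
26.94% − 24.82% gives a difference of 2.12 percentage points.

2.12 percentage points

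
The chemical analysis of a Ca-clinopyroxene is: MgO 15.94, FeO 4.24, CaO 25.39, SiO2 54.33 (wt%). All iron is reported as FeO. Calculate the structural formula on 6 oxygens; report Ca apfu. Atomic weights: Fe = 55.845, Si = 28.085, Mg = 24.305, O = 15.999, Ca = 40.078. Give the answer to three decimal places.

MgO (M=40.304): mol = 0.39549; Mg = 0.39549, O = 0.39549.
FeO (M=71.844): mol = 0.05902; Fe = 0.05902, O = 0.05902.
CaO (M=56.077): mol = 0.45277; Ca = 0.45277, O = 0.45277.
SiO2 (M=60.083): mol = 0.90425; Si = 0.90425, O = 1.80850.
ΣO = 2.71578; factor = 6/ΣO = 2.20931.
Ca apfu = 0.45277 × 2.20931 = 1.000.

1.000 Ca apfu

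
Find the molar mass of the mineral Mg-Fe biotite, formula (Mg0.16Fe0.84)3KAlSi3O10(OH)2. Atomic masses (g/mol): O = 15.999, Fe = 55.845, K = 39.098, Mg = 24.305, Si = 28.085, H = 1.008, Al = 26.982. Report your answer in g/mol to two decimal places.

496.73 g/mol

Mg: 0.48 × 24.305 = 11.6664
Fe: 2.52 × 55.845 = 140.7294
K: 1 × 39.098 = 39.0980
Al: 1 × 26.982 = 26.9820
Si: 3 × 28.085 = 84.2550
O: 12 × 15.999 = 191.9880
H: 2 × 1.008 = 2.0160
Summing the contributions gives the formula mass.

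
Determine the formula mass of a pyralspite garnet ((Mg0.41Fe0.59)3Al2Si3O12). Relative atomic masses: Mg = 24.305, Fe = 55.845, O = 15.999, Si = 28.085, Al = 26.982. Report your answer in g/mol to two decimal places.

The formula mass is the sum 1.23×24.305 + 1.77×55.845 + 2×26.982 + 3×28.085 + 12×15.999.

458.95 g/mol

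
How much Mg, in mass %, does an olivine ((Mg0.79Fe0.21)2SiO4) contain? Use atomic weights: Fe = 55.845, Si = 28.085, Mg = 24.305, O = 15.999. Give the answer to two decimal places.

Formula mass = 1.58·24.305 + 0.42·55.845 + 1·28.085 + 4·15.999 = 153.938 g/mol, of which 38.402 g is Mg.
So Mg makes up 38.402/153.938 = 0.2495 of the mass, i.e. 24.95%.

24.95 mass %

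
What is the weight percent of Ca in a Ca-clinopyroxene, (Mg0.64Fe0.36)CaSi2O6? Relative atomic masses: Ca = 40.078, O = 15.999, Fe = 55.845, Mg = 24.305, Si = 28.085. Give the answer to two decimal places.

17.59 weight percent

Formula mass = 0.64*24.305 + 0.36*55.845 + 1*40.078 + 2*28.085 + 6*15.999 = 227.901 g/mol, of which 40.078 g is Ca.
So Ca makes up 40.078/227.901 = 0.1759 of the mass, i.e. 17.59%.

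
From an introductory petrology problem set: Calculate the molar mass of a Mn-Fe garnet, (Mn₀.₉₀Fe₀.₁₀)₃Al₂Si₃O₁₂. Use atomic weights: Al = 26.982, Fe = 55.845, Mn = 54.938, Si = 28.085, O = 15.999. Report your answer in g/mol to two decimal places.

495.29 g/mol

M = 2.70·54.938 + 0.30·55.845 + 2·26.982 + 3·28.085 + 12·15.999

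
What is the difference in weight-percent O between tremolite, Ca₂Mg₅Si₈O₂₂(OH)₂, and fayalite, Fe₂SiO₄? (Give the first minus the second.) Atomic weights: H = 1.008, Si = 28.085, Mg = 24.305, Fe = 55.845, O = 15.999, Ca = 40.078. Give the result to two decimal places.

O in Ca₂Mg₅Si₈O₂₂(OH)₂: molar mass 812.353 g/mol; 24×15.999 = 383.976 g → 47.27 wt%.
O in Fe₂SiO₄: molar mass 203.771 g/mol; 4×15.999 = 63.996 g → 31.41 wt%.
Difference = 47.27 − 31.41 = 15.86 percentage points.

15.86 percentage points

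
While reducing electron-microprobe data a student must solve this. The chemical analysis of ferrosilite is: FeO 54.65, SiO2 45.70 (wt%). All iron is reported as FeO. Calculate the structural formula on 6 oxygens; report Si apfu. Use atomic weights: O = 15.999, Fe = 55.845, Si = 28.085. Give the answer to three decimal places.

FeO: 54.65/71.844 = 0.76068 mol → 0.76068 mol Fe, 0.76068 mol O.
SiO2: 45.70/60.083 = 0.76061 mol → 0.76061 mol Si, 1.52122 mol O.
Total oxygen = 2.28190 mol. Normalization factor = 6/2.28190 = 2.62939.
Si per 6 O = 0.76061 × 2.62939 = 2.000.

2.000 Si apfu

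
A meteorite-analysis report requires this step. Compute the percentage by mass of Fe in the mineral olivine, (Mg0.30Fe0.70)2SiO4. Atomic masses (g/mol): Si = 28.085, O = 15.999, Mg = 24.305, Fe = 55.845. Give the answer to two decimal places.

42.30 weight percent

Formula mass = 0.60×24.305 + 1.40×55.845 + 1×28.085 + 4×15.999 = 184.847 g/mol, of which 78.183 g is Fe.
So Fe makes up 78.183/184.847 = 0.4230 of the mass, i.e. 42.30%.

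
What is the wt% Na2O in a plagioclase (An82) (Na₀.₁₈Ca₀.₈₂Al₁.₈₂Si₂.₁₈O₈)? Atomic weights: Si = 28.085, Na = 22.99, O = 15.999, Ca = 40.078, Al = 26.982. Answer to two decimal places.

2.03 wt%

M(Na₀.₁₈Ca₀.₈₂Al₁.₈₂Si₂.₁₈O₈) = 275.327 g/mol; M(Na2O) = 61.979 g/mol.
Moles Na2O per formula unit = 0.18 Na ÷ 2 = 0.0900.
Na2O fraction = (0.0900 × 61.979) / 275.327 = 5.578/275.327 = 0.0203.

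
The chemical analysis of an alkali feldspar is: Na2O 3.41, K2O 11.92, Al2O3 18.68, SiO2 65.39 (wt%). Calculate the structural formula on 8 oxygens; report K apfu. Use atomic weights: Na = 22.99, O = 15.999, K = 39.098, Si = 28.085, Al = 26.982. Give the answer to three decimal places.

Na2O (M=61.979): mol = 0.05502; Na = 0.11004, O = 0.05502.
K2O (M=94.195): mol = 0.12655; K = 0.25310, O = 0.12655.
Al2O3 (M=101.961): mol = 0.18321; Al = 0.36642, O = 0.54963.
SiO2 (M=60.083): mol = 1.08833; Si = 1.08833, O = 2.17666.
ΣO = 2.90786; factor = 8/ΣO = 2.75116.
K apfu = 0.25310 × 2.75116 = 0.696.

0.696 K apfu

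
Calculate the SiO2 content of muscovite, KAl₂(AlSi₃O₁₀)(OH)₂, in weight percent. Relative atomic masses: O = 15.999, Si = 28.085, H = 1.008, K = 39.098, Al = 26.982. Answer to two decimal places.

45.25 wt%

Formula mass = 398.303 g/mol.
3 Si → 3.0000 mol SiO2 per formula unit; M(SiO2) = 60.083, so SiO2 mass = 180.249 g.
180.249/398.303 × 100 = 45.25 wt%.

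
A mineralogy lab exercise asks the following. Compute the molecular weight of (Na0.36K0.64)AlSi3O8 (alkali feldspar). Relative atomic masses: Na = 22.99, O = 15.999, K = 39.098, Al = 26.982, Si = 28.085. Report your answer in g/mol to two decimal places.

272.53 g/mol

The formula mass is the sum 0.36*22.99 + 0.64*39.098 + 1*26.982 + 3*28.085 + 8*15.999.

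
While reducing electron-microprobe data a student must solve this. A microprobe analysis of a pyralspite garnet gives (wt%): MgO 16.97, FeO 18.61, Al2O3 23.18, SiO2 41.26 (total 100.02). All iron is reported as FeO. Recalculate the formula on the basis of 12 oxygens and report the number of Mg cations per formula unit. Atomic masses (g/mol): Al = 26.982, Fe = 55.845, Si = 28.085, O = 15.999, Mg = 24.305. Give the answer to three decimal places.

1.847 Mg apfu

MgO: 16.97/40.304 = 0.42105 mol → 0.42105 mol Mg, 0.42105 mol O.
FeO: 18.61/71.844 = 0.25903 mol → 0.25903 mol Fe, 0.25903 mol O.
Al2O3: 23.18/101.961 = 0.22734 mol → 0.45468 mol Al, 0.68202 mol O.
SiO2: 41.26/60.083 = 0.68672 mol → 0.68672 mol Si, 1.37344 mol O.
Total oxygen = 2.73554 mol. Normalization factor = 12/2.73554 = 4.38670.
Mg per 12 O = 0.42105 × 4.38670 = 1.847.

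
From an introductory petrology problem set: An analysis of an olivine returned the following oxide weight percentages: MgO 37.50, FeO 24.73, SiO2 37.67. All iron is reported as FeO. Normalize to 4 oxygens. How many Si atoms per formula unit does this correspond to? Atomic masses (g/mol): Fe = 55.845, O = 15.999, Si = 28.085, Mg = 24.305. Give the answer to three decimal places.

0.992 Si apfu

MgO (M=40.304): mol = 0.93043; Mg = 0.93043, O = 0.93043.
FeO (M=71.844): mol = 0.34422; Fe = 0.34422, O = 0.34422.
SiO2 (M=60.083): mol = 0.62697; Si = 0.62697, O = 1.25394.
ΣO = 2.52859; factor = 4/ΣO = 1.58191.
Si apfu = 0.62697 × 1.58191 = 0.992.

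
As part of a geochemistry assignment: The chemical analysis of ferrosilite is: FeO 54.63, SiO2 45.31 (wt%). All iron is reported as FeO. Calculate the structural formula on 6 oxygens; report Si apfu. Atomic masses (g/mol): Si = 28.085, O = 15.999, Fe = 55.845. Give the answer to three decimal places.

1.994 Si apfu

FeO: 54.63/71.844 = 0.76040 mol → 0.76040 mol Fe, 0.76040 mol O.
SiO2: 45.31/60.083 = 0.75412 mol → 0.75412 mol Si, 1.50824 mol O.
Total oxygen = 2.26864 mol. Normalization factor = 6/2.26864 = 2.64476.
Si per 6 O = 0.75412 × 2.64476 = 1.994.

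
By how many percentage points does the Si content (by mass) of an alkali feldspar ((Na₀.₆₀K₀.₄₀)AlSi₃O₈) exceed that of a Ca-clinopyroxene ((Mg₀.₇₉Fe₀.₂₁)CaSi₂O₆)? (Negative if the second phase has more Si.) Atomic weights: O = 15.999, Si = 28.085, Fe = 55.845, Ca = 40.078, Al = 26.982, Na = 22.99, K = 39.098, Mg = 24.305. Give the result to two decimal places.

6.19 percentage points

Si in (Na₀.₆₀K₀.₄₀)AlSi₃O₈: molar mass 268.662 g/mol; 3×28.085 = 84.255 g → 31.36 wt%.
Si in (Mg₀.₇₉Fe₀.₂₁)CaSi₂O₆: molar mass 223.170 g/mol; 2×28.085 = 56.170 g → 25.17 wt%.
Difference = 31.36 − 25.17 = 6.19 percentage points.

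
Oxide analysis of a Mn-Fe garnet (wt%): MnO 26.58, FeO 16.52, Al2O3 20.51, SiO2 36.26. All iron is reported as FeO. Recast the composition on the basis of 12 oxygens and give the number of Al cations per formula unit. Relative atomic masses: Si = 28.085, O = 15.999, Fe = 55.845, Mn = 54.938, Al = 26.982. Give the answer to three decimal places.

1.999 Al apfu

MnO: 26.58/70.937 = 0.37470 mol → 0.37470 mol Mn, 0.37470 mol O.
FeO: 16.52/71.844 = 0.22994 mol → 0.22994 mol Fe, 0.22994 mol O.
Al2O3: 20.51/101.961 = 0.20116 mol → 0.40232 mol Al, 0.60348 mol O.
SiO2: 36.26/60.083 = 0.60350 mol → 0.60350 mol Si, 1.20700 mol O.
Total oxygen = 2.41512 mol. Normalization factor = 12/2.41512 = 4.96870.
Al per 12 O = 0.40232 × 4.96870 = 1.999.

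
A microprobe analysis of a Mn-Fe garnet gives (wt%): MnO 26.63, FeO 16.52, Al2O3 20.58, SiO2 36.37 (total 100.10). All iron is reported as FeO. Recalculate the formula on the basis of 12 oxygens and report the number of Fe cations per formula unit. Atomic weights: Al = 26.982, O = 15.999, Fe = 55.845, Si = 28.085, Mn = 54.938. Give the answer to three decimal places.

1.139 Fe apfu

MnO (M=70.937): mol = 0.37540; Mn = 0.37540, O = 0.37540.
FeO (M=71.844): mol = 0.22994; Fe = 0.22994, O = 0.22994.
Al2O3 (M=101.961): mol = 0.20184; Al = 0.40368, O = 0.60552.
SiO2 (M=60.083): mol = 0.60533; Si = 0.60533, O = 1.21066.
ΣO = 2.42152; factor = 12/ΣO = 4.95557.
Fe apfu = 0.22994 × 4.95557 = 1.139.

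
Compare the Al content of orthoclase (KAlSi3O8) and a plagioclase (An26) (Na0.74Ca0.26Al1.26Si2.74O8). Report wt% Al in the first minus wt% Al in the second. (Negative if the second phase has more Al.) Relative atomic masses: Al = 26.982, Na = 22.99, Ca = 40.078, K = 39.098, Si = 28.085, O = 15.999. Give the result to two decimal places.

First mineral: 26.982 g Al in 278.327 g formula = 9.69 wt% Al.
Second mineral: 33.997 g Al in 266.375 g formula = 12.76 wt% Al.
9.69% − 12.76% gives a difference of -3.07 percentage points.

-3.07 percentage points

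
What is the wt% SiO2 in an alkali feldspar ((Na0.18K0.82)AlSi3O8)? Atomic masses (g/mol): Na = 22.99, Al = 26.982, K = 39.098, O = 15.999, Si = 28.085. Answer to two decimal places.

65.44 wt%

M((Na0.18K0.82)AlSi3O8) = 275.428 g/mol; M(SiO2) = 60.083 g/mol.
Moles SiO2 per formula unit = 3 Si ÷ 1 = 3.0000.
SiO2 fraction = (3.0000 × 60.083) / 275.428 = 180.249/275.428 = 0.6544.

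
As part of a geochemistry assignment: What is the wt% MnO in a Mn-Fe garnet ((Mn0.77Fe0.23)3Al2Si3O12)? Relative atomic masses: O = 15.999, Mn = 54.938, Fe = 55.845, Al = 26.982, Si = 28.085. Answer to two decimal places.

33.06 wt%

M((Mn0.77Fe0.23)3Al2Si3O12) = 495.647 g/mol; M(MnO) = 70.937 g/mol.
Moles MnO per formula unit = 2.31 Mn ÷ 1 = 2.3100.
MnO fraction = (2.3100 × 70.937) / 495.647 = 163.864/495.647 = 0.3306.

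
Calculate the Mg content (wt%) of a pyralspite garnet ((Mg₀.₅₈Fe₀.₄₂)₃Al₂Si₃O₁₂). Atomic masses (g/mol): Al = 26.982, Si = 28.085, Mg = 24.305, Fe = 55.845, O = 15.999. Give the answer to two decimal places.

Formula mass = 1.74·24.305 + 1.26·55.845 + 2·26.982 + 3·28.085 + 12·15.999 = 442.862 g/mol, of which 42.291 g is Mg.
So Mg makes up 42.291/442.862 = 0.0955 of the mass, i.e. 9.55%.

9.55 wt%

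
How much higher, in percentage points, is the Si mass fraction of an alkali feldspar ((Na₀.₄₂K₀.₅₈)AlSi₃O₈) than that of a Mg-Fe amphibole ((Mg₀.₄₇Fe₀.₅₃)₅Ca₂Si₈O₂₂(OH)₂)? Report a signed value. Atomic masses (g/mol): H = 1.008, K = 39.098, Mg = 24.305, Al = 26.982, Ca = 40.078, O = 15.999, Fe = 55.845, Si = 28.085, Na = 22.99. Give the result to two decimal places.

M((Na₀.₄₂K₀.₅₈)AlSi₃O₈) = 271.562 g/mol, so wt% Si = 84.255/271.562 × 100 = 31.03%.
M((Mg₀.₄₇Fe₀.₅₃)₅Ca₂Si₈O₂₂(OH)₂) = 895.934 g/mol, so wt% Si = 224.680/895.934 × 100 = 25.08%.
31.03 − 25.08 = 5.95 pp.

5.95 percentage points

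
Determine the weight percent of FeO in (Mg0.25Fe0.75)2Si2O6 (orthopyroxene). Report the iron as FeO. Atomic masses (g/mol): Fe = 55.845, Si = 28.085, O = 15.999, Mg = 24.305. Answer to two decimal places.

43.44 wt%

Molar mass of (Mg0.25Fe0.75)2Si2O6 = 0.50*24.305 + 1.50*55.845 + 2*28.085 + 6*15.999 = 248.084 g/mol.
Each formula unit contains 1.50 Fe, equivalent to 1.50/1 = 1.5000 mol FeO.
M(FeO) = 1×55.845 + 1×15.999 = 71.844 g/mol.
Mass of FeO per formula unit = 1.5000 × 71.844 = 107.766 g.
FeO wt% = 107.766 / 248.084 × 100 = 43.44%.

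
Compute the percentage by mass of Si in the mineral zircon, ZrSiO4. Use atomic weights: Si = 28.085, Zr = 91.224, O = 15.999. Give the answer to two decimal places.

Formula mass = 1*91.224 + 1*28.085 + 4*15.999 = 183.305 g/mol, of which 28.085 g is Si.
So Si makes up 28.085/183.305 = 0.1532 of the mass, i.e. 15.32%.

15.32 weight percent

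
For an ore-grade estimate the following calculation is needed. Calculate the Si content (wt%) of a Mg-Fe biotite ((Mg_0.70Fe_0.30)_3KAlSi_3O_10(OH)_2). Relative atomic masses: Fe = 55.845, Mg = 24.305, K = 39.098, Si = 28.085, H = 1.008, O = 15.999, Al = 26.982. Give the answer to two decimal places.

18.91 wt%

M((Mg_0.70Fe_0.30)_3KAlSi_3O_10(OH)_2) = 445.640 g/mol.
Si contributes 3 × 28.085 = 84.255 g per mole.
84.255/445.640 = 0.1891 → 18.91%.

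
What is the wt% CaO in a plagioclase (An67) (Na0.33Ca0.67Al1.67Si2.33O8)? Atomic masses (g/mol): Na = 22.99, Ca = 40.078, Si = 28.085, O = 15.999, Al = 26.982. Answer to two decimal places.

13.77 wt%

Formula mass = 272.929 g/mol.
0.67 Ca → 0.6700 mol CaO per formula unit; M(CaO) = 56.077, so CaO mass = 37.572 g.
37.572/272.929 × 100 = 13.77 wt%.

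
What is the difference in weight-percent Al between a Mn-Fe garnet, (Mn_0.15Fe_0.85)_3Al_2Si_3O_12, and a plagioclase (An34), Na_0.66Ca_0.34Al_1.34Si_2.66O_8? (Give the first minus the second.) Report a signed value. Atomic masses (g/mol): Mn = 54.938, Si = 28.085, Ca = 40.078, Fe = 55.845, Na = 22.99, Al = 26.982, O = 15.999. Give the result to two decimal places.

First mineral: 53.964 g Al in 497.334 g formula = 10.85 wt% Al.
Second mineral: 36.156 g Al in 267.654 g formula = 13.51 wt% Al.
10.85% − 13.51% gives a difference of -2.66 percentage points.

-2.66 percentage points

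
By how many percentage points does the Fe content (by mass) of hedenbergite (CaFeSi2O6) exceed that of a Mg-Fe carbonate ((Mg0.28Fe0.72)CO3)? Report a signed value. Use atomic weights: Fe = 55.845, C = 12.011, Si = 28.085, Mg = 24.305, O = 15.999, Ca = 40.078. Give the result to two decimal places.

First mineral: 55.845 g Fe in 248.087 g formula = 22.51 wt% Fe.
Second mineral: 40.208 g Fe in 107.022 g formula = 37.57 wt% Fe.
22.51% − 37.57% gives a difference of -15.06 percentage points.

-15.06 percentage points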